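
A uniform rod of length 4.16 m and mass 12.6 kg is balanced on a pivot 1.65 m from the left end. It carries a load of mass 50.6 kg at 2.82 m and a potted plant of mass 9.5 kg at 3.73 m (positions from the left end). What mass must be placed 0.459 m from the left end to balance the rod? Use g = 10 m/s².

Taking torques about the pivot (at 1.65 m from the left end):
Beam weight: 12.6 × 10 = 126 N down at 2.08 m → arm 0.43 m, τ = 126 × 0.43 = 54.18 N·m clockwise.
Load: 50.6 × 10 = 506 N down at 2.82 m → arm 1.17 m, τ = 506 × 1.17 = 592 N·m clockwise.
Potted plant: 9.5 × 10 = 95 N down at 3.73 m → arm 2.08 m, τ = 95 × 2.08 = 197.6 N·m clockwise.
Net moment of known loads = 843.8 N·m clockwise.
An unknown mass m at 0.459 m has arm 1.191 m; its moment is m·g·1.191 counterclockwise.
Setting net torque to zero: m × 10 × 1.191 = 843.8 → m = 843.8 / (10 × 1.191) = 70.8 kg.

m ≈ 70.8 kg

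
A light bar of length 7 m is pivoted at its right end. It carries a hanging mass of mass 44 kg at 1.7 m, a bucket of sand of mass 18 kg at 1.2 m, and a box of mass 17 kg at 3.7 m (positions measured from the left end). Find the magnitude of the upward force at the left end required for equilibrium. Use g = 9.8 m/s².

Sum moments about the right end (the unknown pivot reaction has zero arm there).
Hanging mass: 44 × 9.8 = 431.2 N down at 1.7 m → arm 5.3 m, τ = 431.2 × 5.3 = 2285 N·m counterclockwise.
Bucket of sand: 18 × 9.8 = 176.4 N down at 1.2 m → arm 5.8 m, τ = 176.4 × 5.8 = 1023 N·m counterclockwise.
Box: 17 × 9.8 = 166.6 N down at 3.7 m → arm 3.3 m, τ = 166.6 × 3.3 = 549.8 N·m counterclockwise.
Net moment of the loads = 3858 N·m counterclockwise.
The upward force F acts at the left end, arm 7 m, giving F × 7 clockwise.
For rotational equilibrium, F × 7 = 3858, so F = 3858 / 7 = 551 N.

F ≈ 551 N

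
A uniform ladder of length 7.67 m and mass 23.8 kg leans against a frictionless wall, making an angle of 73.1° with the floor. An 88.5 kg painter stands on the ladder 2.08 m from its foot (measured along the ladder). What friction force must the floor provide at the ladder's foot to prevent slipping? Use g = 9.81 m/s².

f ≈ 107 N

Taking torques about the foot of the ladder:
Ladder weight 23.8×9.81 = 233.5 N acts at 3.835 m along the ladder; its horizontal arm is 3.835·cos73.1° = 1.115 m → τ = 260.4 N·m clockwise.
Painter: 88.5×9.81 = 868.2 N at 2.08 m → arm 0.6047 m → τ = 525 N·m clockwise.
Wall normal N acts horizontally at the top; its moment arm is the height L sinθ = 7.67·sin73.1° = 7.339 m, counterclockwise.
Στ = 0 ⇒ N × 7.339 = 785.4 ⇒ N = 107 N.
ΣFx = 0: friction at the foot balances the wall's push, so f = N_wall = 107 N.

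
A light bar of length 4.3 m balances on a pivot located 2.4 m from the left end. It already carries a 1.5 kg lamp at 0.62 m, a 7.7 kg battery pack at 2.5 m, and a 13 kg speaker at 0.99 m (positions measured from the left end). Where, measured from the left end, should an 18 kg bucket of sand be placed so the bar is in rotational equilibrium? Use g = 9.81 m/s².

Choose the pivot (at 2.4 m from the left end) as the axis so the support reaction has zero arm there.
Lamp: 1.5 × 9.81 = 14.71 N down at 0.62 m → arm 1.78 m, τ = 14.71 × 1.78 = 26.18 N·m counterclockwise.
Battery pack: 7.7 × 9.81 = 75.54 N down at 2.5 m → arm 0.1 m, τ = 75.54 × 0.1 = 7.554 N·m clockwise.
Speaker: 13 × 9.81 = 127.5 N down at 0.99 m → arm 1.41 m, τ = 127.5 × 1.41 = 179.8 N·m counterclockwise.
Net moment of existing loads = 198.4 N·m counterclockwise.
The bucket of sand weighs 18 × 9.81 = 176.6 N and must supply an equal clockwise moment, so its lever arm about the pivot is 198.4 / 176.6 = 1.12 m.
That puts it at 2.4 + 1.12 = 3.52 m from the left end.

x ≈ 3.52 m from the left end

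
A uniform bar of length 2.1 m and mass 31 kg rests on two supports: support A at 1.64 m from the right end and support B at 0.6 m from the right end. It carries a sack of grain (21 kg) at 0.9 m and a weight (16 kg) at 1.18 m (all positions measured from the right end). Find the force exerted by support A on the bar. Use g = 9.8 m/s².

Take moments about support B.
Beam weight: 31 × 9.8 = 303.8 N down at 1.05 m → arm 0.45 m, τ = 303.8 × 0.45 = 136.7 N·m counterclockwise.
Sack of grain: 21 × 9.8 = 205.8 N down at 0.9 m → arm 0.3 m, τ = 205.8 × 0.3 = 61.74 N·m counterclockwise.
Weight: 16 × 9.8 = 156.8 N down at 1.18 m → arm 0.58 m, τ = 156.8 × 0.58 = 90.94 N·m counterclockwise.
Net load moment about support B = 289.4 N·m counterclockwise.
Reaction R at support A is upward at 1.64 m, arm 1.04 m → moment R × 1.04 clockwise.
For rotational equilibrium, R × 1.04 = 289.4, so R = 278 N.

R_A ≈ 278 N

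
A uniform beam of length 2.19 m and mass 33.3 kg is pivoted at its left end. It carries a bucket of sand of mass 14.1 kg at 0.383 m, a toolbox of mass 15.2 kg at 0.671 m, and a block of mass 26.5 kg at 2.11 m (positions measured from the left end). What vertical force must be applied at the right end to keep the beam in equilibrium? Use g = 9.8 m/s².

F ≈ 483 N

Take moments about the left end.
Beam weight: 33.3 × 9.8 = 326.3 N down at 1.095 m → arm 1.095 m, τ = 326.3 × 1.095 = 357.3 N·m clockwise.
Bucket of sand: 14.1 × 9.8 = 138.2 N down at 0.383 m → arm 0.383 m, τ = 138.2 × 0.383 = 52.93 N·m clockwise.
Toolbox: 15.2 × 9.8 = 149 N down at 0.671 m → arm 0.671 m, τ = 149 × 0.671 = 99.98 N·m clockwise.
Block: 26.5 × 9.8 = 259.7 N down at 2.11 m → arm 2.11 m, τ = 259.7 × 2.11 = 548 N·m clockwise.
Net moment of the loads = 1058 N·m clockwise.
The upward force F acts at the right end, arm 2.19 m, giving F × 2.19 counterclockwise.
Balancing moments: F × 2.19 = 1058, giving F = 1058 / 2.19 = 483 N.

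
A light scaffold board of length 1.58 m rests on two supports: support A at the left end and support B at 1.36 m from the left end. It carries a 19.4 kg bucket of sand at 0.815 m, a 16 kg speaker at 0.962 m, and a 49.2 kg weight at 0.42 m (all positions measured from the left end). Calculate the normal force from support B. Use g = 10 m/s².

Sum moments about support A (its reaction then has zero moment arm).
Bucket of sand: 19.4 × 10 = 194 N down at 0.815 m → arm 0.815 m, τ = 194 × 0.815 = 158.1 N·m clockwise.
Speaker: 16 × 10 = 160 N down at 0.962 m → arm 0.962 m, τ = 160 × 0.962 = 153.9 N·m clockwise.
Weight: 49.2 × 10 = 492 N down at 0.42 m → arm 0.42 m, τ = 492 × 0.42 = 206.6 N·m clockwise.
Net load moment about support A = 518.6 N·m clockwise.
Reaction R at support B is upward at 1.36 m, arm 1.36 m → moment R × 1.36 counterclockwise.
Balancing moments: R × 1.36 = 518.6, giving R = 381 N.

R_B ≈ 381 N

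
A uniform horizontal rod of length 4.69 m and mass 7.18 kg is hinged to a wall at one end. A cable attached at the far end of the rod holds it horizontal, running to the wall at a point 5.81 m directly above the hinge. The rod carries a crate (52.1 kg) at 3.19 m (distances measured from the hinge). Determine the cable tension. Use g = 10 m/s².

Choose the hinge as the axis so the unknown hinge reaction has zero arm there.
Beam weight: 7.18 × 10 = 71.8 N down at 2.345 m → arm 2.345 m, τ = 71.8 × 2.345 = 168.4 N·m clockwise.
Crate: 52.1 × 10 = 521 N down at 3.19 m → arm 3.19 m, τ = 521 × 3.19 = 1662 N·m clockwise.
Total clockwise load moment = 1830 N·m.
The cable tension T acts at 4.69 m; only its component perpendicular to the rod, T sinθ, produces torque. sinθ = h/√(h²+d²) = 5.81/√(5.81²+4.69²) = 0.7781.
For rotational equilibrium, T × 4.69 × 0.7781 = 1830, so T = 1830 / 3.649 = 502 N.

T ≈ 502 N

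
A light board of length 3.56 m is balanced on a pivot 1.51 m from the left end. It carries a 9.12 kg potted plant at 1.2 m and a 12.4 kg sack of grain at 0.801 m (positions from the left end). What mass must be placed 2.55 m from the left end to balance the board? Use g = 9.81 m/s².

Choose the pivot (at 1.51 m from the left end) as the axis so the support reaction has zero arm there.
Potted plant: 9.12 × 9.81 = 89.47 N down at 1.2 m → arm 0.31 m, τ = 89.47 × 0.31 = 27.74 N·m counterclockwise.
Sack of grain: 12.4 × 9.81 = 121.6 N down at 0.801 m → arm 0.709 m, τ = 121.6 × 0.709 = 86.21 N·m counterclockwise.
Net moment of known loads = 113.9 N·m counterclockwise.
An unknown mass m at 2.55 m has arm 1.04 m; its moment is m·g·1.04 clockwise.
Balancing moments: m × 9.81 × 1.04 = 113.9, giving m = 113.9 / (9.81 × 1.04) = 11.2 kg.

m ≈ 11.2 kg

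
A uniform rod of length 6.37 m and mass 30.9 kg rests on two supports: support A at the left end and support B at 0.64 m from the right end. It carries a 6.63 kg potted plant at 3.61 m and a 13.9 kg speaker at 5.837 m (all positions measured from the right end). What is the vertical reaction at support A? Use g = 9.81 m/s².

Choose support B as the axis so its reaction then has zero moment arm.
Beam weight: 30.9 × 9.81 = 303.1 N down at 3.185 m → arm 2.545 m, τ = 303.1 × 2.545 = 771.4 N·m counterclockwise.
Potted plant: 6.63 × 9.81 = 65.04 N down at 3.61 m → arm 2.97 m, τ = 65.04 × 2.97 = 193.2 N·m counterclockwise.
Speaker: 13.9 × 9.81 = 136.4 N down at 5.837 m → arm 5.197 m, τ = 136.4 × 5.197 = 708.9 N·m counterclockwise.
Net load moment about support B = 1674 N·m counterclockwise.
Reaction R at support A is upward at 6.37 m, arm 5.73 m → moment R × 5.73 clockwise.
Στ = 0 ⇒ R × 5.73 = 1674 ⇒ R = 292 N.

R_A ≈ 292 N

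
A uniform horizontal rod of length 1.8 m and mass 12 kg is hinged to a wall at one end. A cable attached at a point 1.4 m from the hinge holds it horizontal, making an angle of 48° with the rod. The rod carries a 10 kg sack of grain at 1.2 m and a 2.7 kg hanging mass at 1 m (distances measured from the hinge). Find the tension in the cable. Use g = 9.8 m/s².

Choose the hinge as the axis so the unknown hinge reaction has zero arm there.
Beam weight: 12 × 9.8 = 117.6 N down at 0.9 m → arm 0.9 m, τ = 117.6 × 0.9 = 105.8 N·m clockwise.
Sack of grain: 10 × 9.8 = 98 N down at 1.2 m → arm 1.2 m, τ = 98 × 1.2 = 117.6 N·m clockwise.
Hanging mass: 2.7 × 9.8 = 26.46 N down at 1 m → arm 1 m, τ = 26.46 × 1 = 26.46 N·m clockwise.
Total clockwise load moment = 249.9 N·m.
The cable tension T acts at 1.4 m; only its component perpendicular to the rod, T sinθ, produces torque. sin 48° = 0.7431.
Balancing moments: T × 1.4 × 0.7431 = 249.9, giving T = 249.9 / 1.04 = 240 N.

T ≈ 240 N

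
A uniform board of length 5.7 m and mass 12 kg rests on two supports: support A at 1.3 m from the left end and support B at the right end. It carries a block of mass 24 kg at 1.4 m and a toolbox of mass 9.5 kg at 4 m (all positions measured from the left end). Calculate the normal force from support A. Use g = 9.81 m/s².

Taking torques about support B:
Beam weight: 12 × 9.81 = 117.7 N down at 2.85 m → arm 2.85 m, τ = 117.7 × 2.85 = 335.4 N·m counterclockwise.
Block: 24 × 9.81 = 235.4 N down at 1.4 m → arm 4.3 m, τ = 235.4 × 4.3 = 1012 N·m counterclockwise.
Toolbox: 9.5 × 9.81 = 93.2 N down at 4 m → arm 1.7 m, τ = 93.2 × 1.7 = 158.4 N·m counterclockwise.
Net load moment about support B = 1506 N·m counterclockwise.
Reaction R at support A is upward at 1.3 m, arm 4.4 m → moment R × 4.4 clockwise.
Setting net torque to zero: R × 4.4 = 1506 → R = 342 N.

R_A ≈ 342 N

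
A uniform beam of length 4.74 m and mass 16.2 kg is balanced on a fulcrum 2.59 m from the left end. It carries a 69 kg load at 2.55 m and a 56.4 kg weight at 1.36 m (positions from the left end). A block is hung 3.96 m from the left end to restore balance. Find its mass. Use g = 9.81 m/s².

m ≈ 55.3 kg

Sum moments about the fulcrum (at 2.59 m from the left end) (the support reaction has zero arm there).
Beam weight: 16.2 × 9.81 = 158.9 N down at 2.37 m → arm 0.22 m, τ = 158.9 × 0.22 = 34.96 N·m counterclockwise.
Load: 69 × 9.81 = 676.9 N down at 2.55 m → arm 0.04 m, τ = 676.9 × 0.04 = 27.08 N·m counterclockwise.
Weight: 56.4 × 9.81 = 553.3 N down at 1.36 m → arm 1.23 m, τ = 553.3 × 1.23 = 680.6 N·m counterclockwise.
Net moment of known loads = 742.6 N·m counterclockwise.
An unknown mass m at 3.96 m has arm 1.37 m; its moment is m·g·1.37 clockwise.
Στ = 0 ⇒ m × 9.81 × 1.37 = 742.6 ⇒ m = 742.6 / (9.81 × 1.37) = 55.3 kg.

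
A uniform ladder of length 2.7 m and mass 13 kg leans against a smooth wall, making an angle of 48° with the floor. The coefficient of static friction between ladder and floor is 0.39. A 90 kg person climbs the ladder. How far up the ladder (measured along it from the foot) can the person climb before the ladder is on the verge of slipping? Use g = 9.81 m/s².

About the foot of the ladder:
Ladder weight 13×9.81 = 127.5 N acts at 1.35 m along the ladder; its horizontal arm is 1.35·cos48° = 0.9033 m → τ = 115.2 N·m clockwise.
Person weight 90×9.81 = 882.9 N at distance d → arm d·cos48° → τ = 882.9·d·0.6691 clockwise.
Wall normal N at the top has arm L sinθ = 2.006 m counterclockwise, so Στ = 0 gives N·2.006 = 115.2 + 590.7·d.
ΣFy = 0 ⇒ N_floor = 1010 N, so the maximum friction is μ_s·N_floor = 0.39×1010 = 393.9 N. ΣFx = 0 ⇒ N_wall = f, so at the slipping point N = 393.9 N.
Substituting: 393.9×2.006 = 115.2 + 590.7·d ⇒ d = (790.2 − 115.2) / 590.7 = 1.14 m.

d ≈ 1.14 m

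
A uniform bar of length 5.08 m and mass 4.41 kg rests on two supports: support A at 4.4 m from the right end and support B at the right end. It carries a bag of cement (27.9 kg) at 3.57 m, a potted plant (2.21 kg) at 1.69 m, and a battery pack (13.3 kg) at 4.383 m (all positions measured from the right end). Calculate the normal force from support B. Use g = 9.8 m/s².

Taking torques about support A:
Beam weight: 4.41 × 9.8 = 43.22 N down at 2.54 m → arm 1.86 m, τ = 43.22 × 1.86 = 80.39 N·m clockwise.
Bag of cement: 27.9 × 9.8 = 273.4 N down at 3.57 m → arm 0.83 m, τ = 273.4 × 0.83 = 226.9 N·m clockwise.
Potted plant: 2.21 × 9.8 = 21.66 N down at 1.69 m → arm 2.71 m, τ = 21.66 × 2.71 = 58.7 N·m clockwise.
Battery pack: 13.3 × 9.8 = 130.3 N down at 4.383 m → arm 0.017 m, τ = 130.3 × 0.017 = 2.215 N·m clockwise.
Net load moment about support A = 368.2 N·m clockwise.
Reaction R at support B is upward at 0 m, arm 4.4 m → moment R × 4.4 counterclockwise.
Setting net torque to zero: R × 4.4 = 368.2 → R = 83.7 N.

R_B ≈ 83.7 N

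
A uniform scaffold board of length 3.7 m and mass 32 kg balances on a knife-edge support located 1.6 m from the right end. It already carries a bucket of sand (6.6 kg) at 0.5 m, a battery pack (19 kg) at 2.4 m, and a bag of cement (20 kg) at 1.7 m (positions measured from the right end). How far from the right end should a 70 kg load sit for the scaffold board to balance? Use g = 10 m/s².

Choose the knife-edge support (at 1.6 m from the right end) as the axis so the support reaction has zero arm there.
Beam weight: 32 × 10 = 320 N down at 1.85 m → arm 0.25 m, τ = 320 × 0.25 = 80 N·m counterclockwise.
Bucket of sand: 6.6 × 10 = 66 N down at 0.5 m → arm 1.1 m, τ = 66 × 1.1 = 72.6 N·m clockwise.
Battery pack: 19 × 10 = 190 N down at 2.4 m → arm 0.8 m, τ = 190 × 0.8 = 152 N·m counterclockwise.
Bag of cement: 20 × 10 = 200 N down at 1.7 m → arm 0.1 m, τ = 200 × 0.1 = 20 N·m counterclockwise.
Net moment of existing loads = 179.4 N·m counterclockwise.
The load weighs 70 × 10 = 700 N and must supply an equal clockwise moment, so its lever arm about the knife-edge support is 179.4 / 700 = 0.256 m.
That puts it at 1.6 − 0.256 = 1.34 m from the right end.

x ≈ 1.34 m from the right end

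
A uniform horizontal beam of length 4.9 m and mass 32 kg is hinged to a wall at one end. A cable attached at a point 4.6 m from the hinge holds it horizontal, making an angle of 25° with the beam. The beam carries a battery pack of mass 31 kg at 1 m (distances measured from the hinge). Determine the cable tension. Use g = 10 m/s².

Taking torques about the hinge:
Beam weight: 32 × 10 = 320 N down at 2.45 m → arm 2.45 m, τ = 320 × 2.45 = 784 N·m clockwise.
Battery pack: 31 × 10 = 310 N down at 1 m → arm 1 m, τ = 310 × 1 = 310 N·m clockwise.
Total clockwise load moment = 1094 N·m.
The cable tension T acts at 4.6 m; only its component perpendicular to the beam, T sinθ, produces torque. sin 25° = 0.4226.
For rotational equilibrium, T × 4.6 × 0.4226 = 1094, so T = 1094 / 1.944 = 563 N.

T ≈ 563 N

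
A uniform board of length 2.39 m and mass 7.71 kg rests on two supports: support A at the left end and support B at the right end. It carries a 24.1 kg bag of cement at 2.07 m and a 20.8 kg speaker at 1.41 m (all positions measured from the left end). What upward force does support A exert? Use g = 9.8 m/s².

About support B:
Beam weight: 7.71 × 9.8 = 75.56 N down at 1.195 m → arm 1.195 m, τ = 75.56 × 1.195 = 90.29 N·m counterclockwise.
Bag of cement: 24.1 × 9.8 = 236.2 N down at 2.07 m → arm 0.32 m, τ = 236.2 × 0.32 = 75.58 N·m counterclockwise.
Speaker: 20.8 × 9.8 = 203.8 N down at 1.41 m → arm 0.98 m, τ = 203.8 × 0.98 = 199.7 N·m counterclockwise.
Net load moment about support B = 365.6 N·m counterclockwise.
Reaction R at support A is upward at 0 m, arm 2.39 m → moment R × 2.39 clockwise.
For rotational equilibrium, R × 2.39 = 365.6, so R = 153 N.

R_A ≈ 153 N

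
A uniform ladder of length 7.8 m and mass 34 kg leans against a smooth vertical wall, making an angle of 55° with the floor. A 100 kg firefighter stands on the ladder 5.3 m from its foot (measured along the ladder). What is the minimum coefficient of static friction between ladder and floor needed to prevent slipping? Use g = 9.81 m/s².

μ_min ≈ 0.444

About the foot of the ladder:
Ladder weight 34×9.81 = 333.5 N acts at 3.9 m along the ladder; its horizontal arm is 3.9·cos55° = 2.237 m → τ = 746 N·m clockwise.
Firefighter: 100×9.81 = 981 N at 5.3 m → arm 3.04 m → τ = 2982 N·m clockwise.
Wall normal N acts horizontally at the top; its moment arm is the height L sinθ = 7.8·sin55° = 6.389 m, counterclockwise.
Setting net torque to zero: N × 6.389 = 3728 → N = 583.5 N.
ΣFx = 0 ⇒ f = N_wall = 583.5 N. ΣFy = 0 ⇒ N_floor = 1314 N.
μ_min = f / N_floor = 583.5 / 1314 = 0.444.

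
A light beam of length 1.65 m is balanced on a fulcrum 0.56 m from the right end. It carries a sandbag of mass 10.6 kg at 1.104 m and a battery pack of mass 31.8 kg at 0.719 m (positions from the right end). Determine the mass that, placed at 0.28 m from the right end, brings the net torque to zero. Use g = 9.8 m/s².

About the fulcrum (at 0.56 m from the right end):
Sandbag: 10.6 × 9.8 = 103.9 N down at 1.104 m → arm 0.544 m, τ = 103.9 × 0.544 = 56.52 N·m counterclockwise.
Battery pack: 31.8 × 9.8 = 311.6 N down at 0.719 m → arm 0.159 m, τ = 311.6 × 0.159 = 49.54 N·m counterclockwise.
Net moment of known loads = 106.1 N·m counterclockwise.
An unknown mass m at 0.28 m has arm 0.28 m; its moment is m·g·0.28 clockwise.
Setting net torque to zero: m × 9.8 × 0.28 = 106.1 → m = 106.1 / (9.8 × 0.28) = 38.7 kg.

m ≈ 38.7 kg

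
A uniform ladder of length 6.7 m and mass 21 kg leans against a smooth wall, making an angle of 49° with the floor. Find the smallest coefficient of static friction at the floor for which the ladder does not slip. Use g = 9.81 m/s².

Taking torques about the foot of the ladder:
Ladder weight 21×9.81 = 206 N acts at 3.35 m along the ladder; its horizontal arm is 3.35·cos49° = 2.198 m → τ = 452.8 N·m clockwise.
Wall normal N acts horizontally at the top; its moment arm is the height L sinθ = 6.7·sin49° = 5.057 m, counterclockwise.
For rotational equilibrium, N × 5.057 = 452.8, so N = 89.54 N.
ΣFx = 0 ⇒ f = N_wall = 89.54 N. ΣFy = 0 ⇒ N_floor = 206 N.
μ_min = f / N_floor = 89.54 / 206 = 0.435.

μ_min ≈ 0.435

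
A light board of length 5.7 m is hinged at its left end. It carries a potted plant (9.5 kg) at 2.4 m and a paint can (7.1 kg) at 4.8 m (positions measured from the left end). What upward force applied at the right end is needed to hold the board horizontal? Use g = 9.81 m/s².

Sum moments about the left end (the unknown pivot reaction has zero arm there).
Potted plant: 9.5 × 9.81 = 93.2 N down at 2.4 m → arm 2.4 m, τ = 93.2 × 2.4 = 223.7 N·m clockwise.
Paint can: 7.1 × 9.81 = 69.65 N down at 4.8 m → arm 4.8 m, τ = 69.65 × 4.8 = 334.3 N·m clockwise.
Net moment of the loads = 558 N·m clockwise.
The upward force F acts at the right end, arm 5.7 m, giving F × 5.7 counterclockwise.
Balancing moments: F × 5.7 = 558, giving F = 558 / 5.7 = 97.9 N.

F ≈ 97.9 N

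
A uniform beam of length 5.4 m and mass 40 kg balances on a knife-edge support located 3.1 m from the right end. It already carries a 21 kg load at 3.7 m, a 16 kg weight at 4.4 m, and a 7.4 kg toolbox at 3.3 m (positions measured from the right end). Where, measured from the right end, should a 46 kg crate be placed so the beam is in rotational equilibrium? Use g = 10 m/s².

x ≈ 2.69 m from the right end

Choose the knife-edge support (at 3.1 m from the right end) as the axis so the support reaction has zero arm there.
Beam weight: 40 × 10 = 400 N down at 2.7 m → arm 0.4 m, τ = 400 × 0.4 = 160 N·m clockwise.
Load: 21 × 10 = 210 N down at 3.7 m → arm 0.6 m, τ = 210 × 0.6 = 126 N·m counterclockwise.
Weight: 16 × 10 = 160 N down at 4.4 m → arm 1.3 m, τ = 160 × 1.3 = 208 N·m counterclockwise.
Toolbox: 7.4 × 10 = 74 N down at 3.3 m → arm 0.2 m, τ = 74 × 0.2 = 14.8 N·m counterclockwise.
Net moment of existing loads = 188.8 N·m counterclockwise.
The crate weighs 46 × 10 = 460 N and must supply an equal clockwise moment, so its lever arm about the knife-edge support is 188.8 / 460 = 0.41 m.
That puts it at 3.1 − 0.41 = 2.69 m from the right end.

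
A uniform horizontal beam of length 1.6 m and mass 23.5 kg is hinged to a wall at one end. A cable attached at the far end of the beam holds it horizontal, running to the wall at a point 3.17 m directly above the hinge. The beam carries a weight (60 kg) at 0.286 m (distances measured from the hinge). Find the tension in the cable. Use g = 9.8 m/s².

Take moments about the hinge.
Beam weight: 23.5 × 9.8 = 230.3 N down at 0.8 m → arm 0.8 m, τ = 230.3 × 0.8 = 184.2 N·m clockwise.
Weight: 60 × 9.8 = 588 N down at 0.286 m → arm 0.286 m, τ = 588 × 0.286 = 168.2 N·m clockwise.
Total clockwise load moment = 352.4 N·m.
The cable tension T acts at 1.6 m; only its component perpendicular to the beam, T sinθ, produces torque. sinθ = h/√(h²+d²) = 3.17/√(3.17²+1.6²) = 0.8927.
Setting net torque to zero: T × 1.6 × 0.8927 = 352.4 → T = 352.4 / 1.428 = 247 N.

T ≈ 247 N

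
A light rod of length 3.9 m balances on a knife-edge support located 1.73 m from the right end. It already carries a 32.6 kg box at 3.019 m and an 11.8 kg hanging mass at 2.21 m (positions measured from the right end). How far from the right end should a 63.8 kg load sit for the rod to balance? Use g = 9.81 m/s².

x ≈ 0.983 m from the right end

About the knife-edge support (at 1.73 m from the right end):
Box: 32.6 × 9.81 = 319.8 N down at 3.019 m → arm 1.289 m, τ = 319.8 × 1.289 = 412.2 N·m counterclockwise.
Hanging mass: 11.8 × 9.81 = 115.8 N down at 2.21 m → arm 0.48 m, τ = 115.8 × 0.48 = 55.58 N·m counterclockwise.
Net moment of existing loads = 467.8 N·m counterclockwise.
The load weighs 63.8 × 9.81 = 625.9 N and must supply an equal clockwise moment, so its lever arm about the knife-edge support is 467.8 / 625.9 = 0.747 m.
That puts it at 1.73 − 0.747 = 0.983 m from the right end.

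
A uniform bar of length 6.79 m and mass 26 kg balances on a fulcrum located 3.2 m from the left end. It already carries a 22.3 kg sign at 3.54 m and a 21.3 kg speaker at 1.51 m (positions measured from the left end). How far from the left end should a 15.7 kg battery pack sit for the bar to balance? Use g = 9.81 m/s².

x ≈ 4.69 m from the left end

Sum moments about the fulcrum (at 3.2 m from the left end) (the support reaction has zero arm there).
Beam weight: 26 × 9.81 = 255.1 N down at 3.395 m → arm 0.195 m, τ = 255.1 × 0.195 = 49.74 N·m clockwise.
Sign: 22.3 × 9.81 = 218.8 N down at 3.54 m → arm 0.34 m, τ = 218.8 × 0.34 = 74.39 N·m clockwise.
Speaker: 21.3 × 9.81 = 209 N down at 1.51 m → arm 1.69 m, τ = 209 × 1.69 = 353.2 N·m counterclockwise.
Net moment of existing loads = 229.1 N·m counterclockwise.
The battery pack weighs 15.7 × 9.81 = 154 N and must supply an equal clockwise moment, so its lever arm about the fulcrum is 229.1 / 154 = 1.49 m.
That puts it at 3.2 + 1.49 = 4.69 m from the left end.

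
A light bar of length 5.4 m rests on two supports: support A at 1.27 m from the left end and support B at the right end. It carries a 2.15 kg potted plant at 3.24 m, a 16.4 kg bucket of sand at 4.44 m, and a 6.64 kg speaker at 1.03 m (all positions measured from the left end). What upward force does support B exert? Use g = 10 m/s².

Take moments about support A.
Potted plant: 2.15 × 10 = 21.5 N down at 3.24 m → arm 1.97 m, τ = 21.5 × 1.97 = 42.35 N·m clockwise.
Bucket of sand: 16.4 × 10 = 164 N down at 4.44 m → arm 3.17 m, τ = 164 × 3.17 = 519.9 N·m clockwise.
Speaker: 6.64 × 10 = 66.4 N down at 1.03 m → arm 0.24 m, τ = 66.4 × 0.24 = 15.94 N·m counterclockwise.
Net load moment about support A = 546.3 N·m clockwise.
Reaction R at support B is upward at 5.4 m, arm 4.13 m → moment R × 4.13 counterclockwise.
Balancing moments: R × 4.13 = 546.3, giving R = 132 N.

R_B ≈ 132 N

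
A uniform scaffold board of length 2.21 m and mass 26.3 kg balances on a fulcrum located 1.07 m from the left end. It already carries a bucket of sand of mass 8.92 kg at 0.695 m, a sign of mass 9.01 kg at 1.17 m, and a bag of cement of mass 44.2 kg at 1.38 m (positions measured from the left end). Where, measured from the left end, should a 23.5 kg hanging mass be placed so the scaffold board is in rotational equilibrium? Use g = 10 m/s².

x ≈ 0.552 m from the left end

Take moments about the fulcrum (at 1.07 m from the left end).
Beam weight: 26.3 × 10 = 263 N down at 1.105 m → arm 0.035 m, τ = 263 × 0.035 = 9.205 N·m clockwise.
Bucket of sand: 8.92 × 10 = 89.2 N down at 0.695 m → arm 0.375 m, τ = 89.2 × 0.375 = 33.45 N·m counterclockwise.
Sign: 9.01 × 10 = 90.1 N down at 1.17 m → arm 0.1 m, τ = 90.1 × 0.1 = 9.01 N·m clockwise.
Bag of cement: 44.2 × 10 = 442 N down at 1.38 m → arm 0.31 m, τ = 442 × 0.31 = 137 N·m clockwise.
Net moment of existing loads = 121.8 N·m clockwise.
The hanging mass weighs 23.5 × 10 = 235 N and must supply an equal counterclockwise moment, so its lever arm about the fulcrum is 121.8 / 235 = 0.518 m.
That puts it at 1.07 − 0.518 = 0.552 m from the left end.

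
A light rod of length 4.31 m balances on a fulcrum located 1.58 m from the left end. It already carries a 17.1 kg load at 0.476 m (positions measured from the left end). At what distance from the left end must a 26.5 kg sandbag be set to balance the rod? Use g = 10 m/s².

Choose the fulcrum (at 1.58 m from the left end) as the axis so the support reaction has zero arm there.
Load: 17.1 × 10 = 171 N down at 0.476 m → arm 1.104 m, τ = 171 × 1.104 = 188.8 N·m counterclockwise.
Net moment of existing loads = 188.8 N·m counterclockwise.
The sandbag weighs 26.5 × 10 = 265 N and must supply an equal clockwise moment, so its lever arm about the fulcrum is 188.8 / 265 = 0.712 m.
That puts it at 1.58 + 0.712 = 2.29 m from the left end.

x ≈ 2.29 m from the left end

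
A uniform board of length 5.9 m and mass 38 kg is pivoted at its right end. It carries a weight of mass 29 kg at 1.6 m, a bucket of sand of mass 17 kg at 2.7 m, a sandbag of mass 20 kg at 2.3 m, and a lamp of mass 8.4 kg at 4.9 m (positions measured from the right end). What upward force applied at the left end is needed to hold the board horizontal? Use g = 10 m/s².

F ≈ 494 N

Take moments about the right end.
Beam weight: 38 × 10 = 380 N down at 2.95 m → arm 2.95 m, τ = 380 × 2.95 = 1121 N·m counterclockwise.
Weight: 29 × 10 = 290 N down at 1.6 m → arm 1.6 m, τ = 290 × 1.6 = 464 N·m counterclockwise.
Bucket of sand: 17 × 10 = 170 N down at 2.7 m → arm 2.7 m, τ = 170 × 2.7 = 459 N·m counterclockwise.
Sandbag: 20 × 10 = 200 N down at 2.3 m → arm 2.3 m, τ = 200 × 2.3 = 460 N·m counterclockwise.
Lamp: 8.4 × 10 = 84 N down at 4.9 m → arm 4.9 m, τ = 84 × 4.9 = 411.6 N·m counterclockwise.
Net moment of the loads = 2916 N·m counterclockwise.
The upward force F acts at the left end, arm 5.9 m, giving F × 5.9 clockwise.
For rotational equilibrium, F × 5.9 = 2916, so F = 2916 / 5.9 = 494 N.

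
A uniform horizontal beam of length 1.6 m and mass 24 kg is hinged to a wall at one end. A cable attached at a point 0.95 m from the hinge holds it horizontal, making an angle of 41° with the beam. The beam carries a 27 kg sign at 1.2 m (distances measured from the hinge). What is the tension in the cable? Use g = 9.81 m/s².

T ≈ 812 N

About the hinge:
Beam weight: 24 × 9.81 = 235.4 N down at 0.8 m → arm 0.8 m, τ = 235.4 × 0.8 = 188.3 N·m clockwise.
Sign: 27 × 9.81 = 264.9 N down at 1.2 m → arm 1.2 m, τ = 264.9 × 1.2 = 317.9 N·m clockwise.
Total clockwise load moment = 506.2 N·m.
The cable tension T acts at 0.95 m; only its component perpendicular to the beam, T sinθ, produces torque. sin 41° = 0.6561.
For rotational equilibrium, T × 0.95 × 0.6561 = 506.2, so T = 506.2 / 0.6233 = 812 N.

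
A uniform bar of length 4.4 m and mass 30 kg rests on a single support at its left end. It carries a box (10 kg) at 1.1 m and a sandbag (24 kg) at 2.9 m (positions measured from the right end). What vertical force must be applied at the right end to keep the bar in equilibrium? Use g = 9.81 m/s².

About the left end:
Beam weight: 30 × 9.81 = 294.3 N down at 2.2 m → arm 2.2 m, τ = 294.3 × 2.2 = 647.5 N·m clockwise.
Box: 10 × 9.81 = 98.1 N down at 1.1 m → arm 3.3 m, τ = 98.1 × 3.3 = 323.7 N·m clockwise.
Sandbag: 24 × 9.81 = 235.4 N down at 2.9 m → arm 1.5 m, τ = 235.4 × 1.5 = 353.1 N·m clockwise.
Net moment of the loads = 1324 N·m clockwise.
The upward force F acts at the right end, arm 4.4 m, giving F × 4.4 counterclockwise.
For rotational equilibrium, F × 4.4 = 1324, so F = 1324 / 4.4 = 301 N.

F ≈ 301 N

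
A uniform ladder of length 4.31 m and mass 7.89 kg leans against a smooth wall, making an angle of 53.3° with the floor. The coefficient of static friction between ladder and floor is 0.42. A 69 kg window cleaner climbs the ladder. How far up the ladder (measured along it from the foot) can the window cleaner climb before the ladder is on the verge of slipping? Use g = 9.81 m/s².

d ≈ 2.46 m

About the foot of the ladder:
Ladder weight 7.89×9.81 = 77.4 N acts at 2.155 m along the ladder; its horizontal arm is 2.155·cos53.3° = 1.288 m → τ = 99.69 N·m clockwise.
Window cleaner weight 69×9.81 = 676.9 N at distance d → arm d·cos53.3° → τ = 676.9·d·0.5976 clockwise.
Wall normal N at the top has arm L sinθ = 3.456 m counterclockwise, so Στ = 0 gives N·3.456 = 99.69 + 404.5·d.
ΣFy = 0 ⇒ N_floor = 754.3 N, so the maximum friction is μ_s·N_floor = 0.42×754.3 = 316.8 N. ΣFx = 0 ⇒ N_wall = f, so at the slipping point N = 316.8 N.
Substituting: 316.8×3.456 = 99.69 + 404.5·d ⇒ d = (1095 − 99.69) / 404.5 = 2.46 m.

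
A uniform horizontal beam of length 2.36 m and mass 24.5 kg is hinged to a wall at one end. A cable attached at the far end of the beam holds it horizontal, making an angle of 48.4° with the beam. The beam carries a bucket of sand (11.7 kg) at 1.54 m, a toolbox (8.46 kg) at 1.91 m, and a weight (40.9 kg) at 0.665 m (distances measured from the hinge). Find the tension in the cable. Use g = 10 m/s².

T ≈ 512 N

Sum moments about the hinge (the unknown hinge reaction has zero arm there).
Beam weight: 24.5 × 10 = 245 N down at 1.18 m → arm 1.18 m, τ = 245 × 1.18 = 289.1 N·m clockwise.
Bucket of sand: 11.7 × 10 = 117 N down at 1.54 m → arm 1.54 m, τ = 117 × 1.54 = 180.2 N·m clockwise.
Toolbox: 8.46 × 10 = 84.6 N down at 1.91 m → arm 1.91 m, τ = 84.6 × 1.91 = 161.6 N·m clockwise.
Weight: 40.9 × 10 = 409 N down at 0.665 m → arm 0.665 m, τ = 409 × 0.665 = 272 N·m clockwise.
Total clockwise load moment = 902.9 N·m.
The cable tension T acts at 2.36 m; only its component perpendicular to the beam, T sinθ, produces torque. sin 48.4° = 0.7478.
Balancing moments: T × 2.36 × 0.7478 = 902.9, giving T = 902.9 / 1.765 = 512 N.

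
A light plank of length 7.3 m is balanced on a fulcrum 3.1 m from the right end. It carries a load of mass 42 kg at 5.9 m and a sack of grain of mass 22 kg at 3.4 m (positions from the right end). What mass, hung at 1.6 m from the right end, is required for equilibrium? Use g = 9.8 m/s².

Taking torques about the fulcrum (at 3.1 m from the right end):
Load: 42 × 9.8 = 411.6 N down at 5.9 m → arm 2.8 m, τ = 411.6 × 2.8 = 1152 N·m counterclockwise.
Sack of grain: 22 × 9.8 = 215.6 N down at 3.4 m → arm 0.3 m, τ = 215.6 × 0.3 = 64.68 N·m counterclockwise.
Net moment of known loads = 1217 N·m counterclockwise.
An unknown mass m at 1.6 m has arm 1.5 m; its moment is m·g·1.5 clockwise.
For rotational equilibrium, m × 9.8 × 1.5 = 1217, so m = 1217 / (9.8 × 1.5) = 82.8 kg.

m ≈ 82.8 kg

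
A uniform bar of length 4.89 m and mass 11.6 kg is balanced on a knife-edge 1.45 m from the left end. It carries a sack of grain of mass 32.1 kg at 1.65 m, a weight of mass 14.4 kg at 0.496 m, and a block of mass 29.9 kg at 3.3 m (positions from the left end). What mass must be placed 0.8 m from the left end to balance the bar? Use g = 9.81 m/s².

Choose the knife-edge (at 1.45 m from the left end) as the axis so the support reaction has zero arm there.
Beam weight: 11.6 × 9.81 = 113.8 N down at 2.445 m → arm 0.995 m, τ = 113.8 × 0.995 = 113.2 N·m clockwise.
Sack of grain: 32.1 × 9.81 = 314.9 N down at 1.65 m → arm 0.2 m, τ = 314.9 × 0.2 = 62.98 N·m clockwise.
Weight: 14.4 × 9.81 = 141.3 N down at 0.496 m → arm 0.954 m, τ = 141.3 × 0.954 = 134.8 N·m counterclockwise.
Block: 29.9 × 9.81 = 293.3 N down at 3.3 m → arm 1.85 m, τ = 293.3 × 1.85 = 542.6 N·m clockwise.
Net moment of known loads = 584 N·m clockwise.
An unknown mass m at 0.8 m has arm 0.65 m; its moment is m·g·0.65 counterclockwise.
Setting net torque to zero: m × 9.81 × 0.65 = 584 → m = 584 / (9.81 × 0.65) = 91.6 kg.

m ≈ 91.6 kg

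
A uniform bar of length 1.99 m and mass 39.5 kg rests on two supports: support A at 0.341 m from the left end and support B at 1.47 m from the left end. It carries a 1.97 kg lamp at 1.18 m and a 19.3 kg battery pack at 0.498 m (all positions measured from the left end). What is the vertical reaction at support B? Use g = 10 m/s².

About support A:
Beam weight: 39.5 × 10 = 395 N down at 0.995 m → arm 0.654 m, τ = 395 × 0.654 = 258.3 N·m clockwise.
Lamp: 1.97 × 10 = 19.7 N down at 1.18 m → arm 0.839 m, τ = 19.7 × 0.839 = 16.53 N·m clockwise.
Battery pack: 19.3 × 10 = 193 N down at 0.498 m → arm 0.157 m, τ = 193 × 0.157 = 30.3 N·m clockwise.
Net load moment about support A = 305.1 N·m clockwise.
Reaction R at support B is upward at 1.47 m, arm 1.129 m → moment R × 1.129 counterclockwise.
For rotational equilibrium, R × 1.129 = 305.1, so R = 270 N.

R_B ≈ 270 N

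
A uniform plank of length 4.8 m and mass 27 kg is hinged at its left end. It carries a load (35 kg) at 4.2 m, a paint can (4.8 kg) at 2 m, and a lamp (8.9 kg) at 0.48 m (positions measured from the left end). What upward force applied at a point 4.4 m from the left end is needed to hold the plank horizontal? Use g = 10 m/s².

Sum moments about the left end (the unknown pivot reaction has zero arm there).
Beam weight: 27 × 10 = 270 N down at 2.4 m → arm 2.4 m, τ = 270 × 2.4 = 648 N·m clockwise.
Load: 35 × 10 = 350 N down at 4.2 m → arm 4.2 m, τ = 350 × 4.2 = 1470 N·m clockwise.
Paint can: 4.8 × 10 = 48 N down at 2 m → arm 2 m, τ = 48 × 2 = 96 N·m clockwise.
Lamp: 8.9 × 10 = 89 N down at 0.48 m → arm 0.48 m, τ = 89 × 0.48 = 42.72 N·m clockwise.
Net moment of the loads = 2257 N·m clockwise.
The upward force F acts at a point 4.4 m from the left end, arm 4.4 m, giving F × 4.4 counterclockwise.
For rotational equilibrium, F × 4.4 = 2257, so F = 2257 / 4.4 = 513 N.

F ≈ 513 N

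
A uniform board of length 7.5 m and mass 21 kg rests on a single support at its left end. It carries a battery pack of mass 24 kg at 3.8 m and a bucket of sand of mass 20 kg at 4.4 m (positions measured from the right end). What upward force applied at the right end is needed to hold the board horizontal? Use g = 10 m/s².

Sum moments about the left end (the unknown pivot reaction has zero arm there).
Beam weight: 21 × 10 = 210 N down at 3.75 m → arm 3.75 m, τ = 210 × 3.75 = 787.5 N·m clockwise.
Battery pack: 24 × 10 = 240 N down at 3.8 m → arm 3.7 m, τ = 240 × 3.7 = 888 N·m clockwise.
Bucket of sand: 20 × 10 = 200 N down at 4.4 m → arm 3.1 m, τ = 200 × 3.1 = 620 N·m clockwise.
Net moment of the loads = 2296 N·m clockwise.
The upward force F acts at the right end, arm 7.5 m, giving F × 7.5 counterclockwise.
Στ = 0 ⇒ F × 7.5 = 2296 ⇒ F = 2296 / 7.5 = 306 N.

F ≈ 306 N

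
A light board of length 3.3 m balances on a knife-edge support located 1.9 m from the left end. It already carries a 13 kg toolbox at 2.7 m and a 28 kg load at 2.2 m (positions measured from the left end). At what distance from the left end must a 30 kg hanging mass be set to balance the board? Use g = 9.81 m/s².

x ≈ 1.27 m from the left end

Taking torques about the knife-edge support (at 1.9 m from the left end):
Toolbox: 13 × 9.81 = 127.5 N down at 2.7 m → arm 0.8 m, τ = 127.5 × 0.8 = 102 N·m clockwise.
Load: 28 × 9.81 = 274.7 N down at 2.2 m → arm 0.3 m, τ = 274.7 × 0.3 = 82.41 N·m clockwise.
Net moment of existing loads = 184.4 N·m clockwise.
The hanging mass weighs 30 × 9.81 = 294.3 N and must supply an equal counterclockwise moment, so its lever arm about the knife-edge support is 184.4 / 294.3 = 0.627 m.
That puts it at 1.9 − 0.627 = 1.27 m from the left end.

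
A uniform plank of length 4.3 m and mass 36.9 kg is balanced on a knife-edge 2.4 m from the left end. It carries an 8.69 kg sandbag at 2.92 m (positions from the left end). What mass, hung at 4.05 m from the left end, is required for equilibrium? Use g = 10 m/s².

Sum moments about the knife-edge (at 2.4 m from the left end) (the support reaction has zero arm there).
Beam weight: 36.9 × 10 = 369 N down at 2.15 m → arm 0.25 m, τ = 369 × 0.25 = 92.25 N·m counterclockwise.
Sandbag: 8.69 × 10 = 86.9 N down at 2.92 m → arm 0.52 m, τ = 86.9 × 0.52 = 45.19 N·m clockwise.
Net moment of known loads = 47.06 N·m counterclockwise.
An unknown mass m at 4.05 m has arm 1.65 m; its moment is m·g·1.65 clockwise.
Στ = 0 ⇒ m × 10 × 1.65 = 47.06 ⇒ m = 47.06 / (10 × 1.65) = 2.85 kg.

m ≈ 2.85 kg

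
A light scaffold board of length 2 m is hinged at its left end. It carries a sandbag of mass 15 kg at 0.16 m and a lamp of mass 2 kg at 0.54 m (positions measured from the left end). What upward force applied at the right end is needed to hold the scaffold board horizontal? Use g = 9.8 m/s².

About the left end:
Sandbag: 15 × 9.8 = 147 N down at 0.16 m → arm 0.16 m, τ = 147 × 0.16 = 23.52 N·m clockwise.
Lamp: 2 × 9.8 = 19.6 N down at 0.54 m → arm 0.54 m, τ = 19.6 × 0.54 = 10.58 N·m clockwise.
Net moment of the loads = 34.1 N·m clockwise.
The upward force F acts at the right end, arm 2 m, giving F × 2 counterclockwise.
For rotational equilibrium, F × 2 = 34.1, so F = 34.1 / 2 = 17.1 N.

F ≈ 17.1 N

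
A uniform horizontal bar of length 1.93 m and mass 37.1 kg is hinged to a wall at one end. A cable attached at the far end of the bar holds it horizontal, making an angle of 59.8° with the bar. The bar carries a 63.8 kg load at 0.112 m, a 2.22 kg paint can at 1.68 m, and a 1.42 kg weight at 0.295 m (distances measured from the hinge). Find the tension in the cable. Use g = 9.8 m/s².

T ≈ 277 N

Choose the hinge as the axis so the unknown hinge reaction has zero arm there.
Beam weight: 37.1 × 9.8 = 363.6 N down at 0.965 m → arm 0.965 m, τ = 363.6 × 0.965 = 350.9 N·m clockwise.
Load: 63.8 × 9.8 = 625.2 N down at 0.112 m → arm 0.112 m, τ = 625.2 × 0.112 = 70.02 N·m clockwise.
Paint can: 2.22 × 9.8 = 21.76 N down at 1.68 m → arm 1.68 m, τ = 21.76 × 1.68 = 36.56 N·m clockwise.
Weight: 1.42 × 9.8 = 13.92 N down at 0.295 m → arm 0.295 m, τ = 13.92 × 0.295 = 4.106 N·m clockwise.
Total clockwise load moment = 461.6 N·m.
The cable tension T acts at 1.93 m; only its component perpendicular to the bar, T sinθ, produces torque. sin 59.8° = 0.8643.
Balancing moments: T × 1.93 × 0.8643 = 461.6, giving T = 461.6 / 1.668 = 277 N.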